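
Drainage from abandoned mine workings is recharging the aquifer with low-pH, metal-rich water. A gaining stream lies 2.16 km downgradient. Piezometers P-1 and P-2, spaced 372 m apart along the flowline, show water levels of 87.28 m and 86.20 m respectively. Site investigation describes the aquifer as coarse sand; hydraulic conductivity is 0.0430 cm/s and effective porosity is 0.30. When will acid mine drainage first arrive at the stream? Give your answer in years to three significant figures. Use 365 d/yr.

16.5 years

Hydraulic gradient i = (87.28 − 86.20) / 372 = 1.08 / 372 = 0.002903
K = 0.0430 cm/s × 864 = 37.15 m/d
Darcy flux q = K·i = 37.15 × 0.002903 = 0.1079 m/d
v_s = q/n_e = 0.1079/0.30 = 0.3595 m/d
L = 2.16 km = 2160 m
t = L / v = 2160 / 0.3595 = 6008 d
   = 6008 / 365 = 16.5 yr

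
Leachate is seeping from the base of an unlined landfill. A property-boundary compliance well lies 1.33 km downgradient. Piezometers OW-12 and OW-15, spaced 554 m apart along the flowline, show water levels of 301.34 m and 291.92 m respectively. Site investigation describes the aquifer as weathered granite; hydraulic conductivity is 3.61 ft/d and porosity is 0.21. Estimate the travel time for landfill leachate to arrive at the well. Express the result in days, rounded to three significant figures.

Hydraulic gradient i = (301.34 − 291.92) / 554 = 9.42 / 554 = 0.01700
K = 3.61 ft/d × 0.3048 = 1.100 m/d
q = Ki = 1.100 × 0.01700 = 0.01871 m/d
Average linear velocity = 0.01871 / 0.21 = 0.08909 m/d
L = 1.33 km = 1330 m
t = L / v = 1330 / 0.08909 = 14930 d

14900 days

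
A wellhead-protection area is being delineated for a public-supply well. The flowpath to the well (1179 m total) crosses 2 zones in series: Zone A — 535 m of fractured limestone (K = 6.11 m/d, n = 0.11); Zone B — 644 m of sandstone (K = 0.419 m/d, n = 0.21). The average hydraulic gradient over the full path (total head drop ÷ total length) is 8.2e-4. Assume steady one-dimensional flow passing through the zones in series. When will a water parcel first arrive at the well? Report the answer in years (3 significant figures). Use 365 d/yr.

894 years

For zones in series the flux q is common to all zones; the equivalent conductivity is the harmonic (thickness-weighted) mean, K_eq = L_total / Σ(L_j/K_j).
Σ(L/K) = 535/6.11 + 644/0.419 = 87.56 + 1537 = 1625 d
K_eq = L_total / Σ(L/K) = 1179 / 1625 = 0.7257 m/d
q = K_eq · i = 0.7257 × 8.2e-4 = 5.951e-4 m/d (same in every zone)
Zone A: v = q/n = 5.951e-4/0.11 = 0.005410 m/d → t_A = 535/0.005410 = 98890 d
Zone B: v = q/n = 5.951e-4/0.21 = 0.002834 m/d → t_B = 644/0.002834 = 227300 d
Total t = 98890 + 227300 = 326100 d
   = 326100 / 365 = 894 yr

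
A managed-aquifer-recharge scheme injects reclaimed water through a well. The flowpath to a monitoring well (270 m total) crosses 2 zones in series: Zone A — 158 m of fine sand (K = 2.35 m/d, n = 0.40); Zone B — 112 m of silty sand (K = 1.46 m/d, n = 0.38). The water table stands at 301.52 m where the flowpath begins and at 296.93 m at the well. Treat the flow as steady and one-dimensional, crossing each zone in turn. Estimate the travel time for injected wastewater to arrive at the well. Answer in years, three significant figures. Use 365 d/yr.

Total head drop ΔH = 301.52 − 296.93 = 4.59 m
Continuity: the same q passes through each zone, so ΔH = q·Σ(L_j/K_j) — the zones act as resistances in series.
Σ(L/K) = 158/2.35 + 112/1.46 = 67.23 + 76.71 = 143.9 d
q = ΔH / Σ(L/K) = 4.59 / 143.9 = 0.03189 m/d (same in every zone)
Zone A: v = q/n = 0.03189/0.40 = 0.07972 m/d → t_A = 158/0.07972 = 1982 d
Zone B: v = q/n = 0.03189/0.38 = 0.08391 m/d → t_B = 112/0.08391 = 1335 d
Total t = 1982 + 1335 = 3317 d
   = 3317 / 365 = 9.09 yr

9.09 years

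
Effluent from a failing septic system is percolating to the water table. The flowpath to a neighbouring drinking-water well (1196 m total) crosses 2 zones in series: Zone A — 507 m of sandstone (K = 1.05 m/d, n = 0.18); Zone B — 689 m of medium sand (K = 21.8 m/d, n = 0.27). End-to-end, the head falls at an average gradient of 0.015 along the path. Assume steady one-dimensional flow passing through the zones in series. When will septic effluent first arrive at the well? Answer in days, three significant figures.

7950 days

For zones in series the flux q is common to all zones; the equivalent conductivity is the harmonic (thickness-weighted) mean, K_eq = L_total / Σ(L_j/K_j).
Σ(L/K) = 507/1.05 + 689/21.8 = 482.9 + 31.61 = 514.5 d
K_eq = L_total / Σ(L/K) = 1196 / 514.5 = 2.325 m/d
q = K_eq · i = 2.325 × 0.015 = 0.03487 m/d (same in every zone)
Zone A: v = q/n = 0.03487/0.18 = 0.1937 m/d → t_A = 507/0.1937 = 2617 d
Zone B: v = q/n = 0.03487/0.27 = 0.1292 m/d → t_B = 689/0.1292 = 5335 d
Total t = 2617 + 5335 = 7952 d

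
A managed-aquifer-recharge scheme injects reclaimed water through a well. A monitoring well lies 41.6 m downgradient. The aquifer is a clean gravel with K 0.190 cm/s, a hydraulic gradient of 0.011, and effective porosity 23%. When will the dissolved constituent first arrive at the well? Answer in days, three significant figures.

K = 0.190 cm/s × 864 = 164.2 m/d
Darcy flux q = K·i = 164.2 × 0.011 = 1.806 m/d
Average linear velocity = 1.806 / 0.23 = 7.851 m/d
t = L / v = 41.6 / 7.851 = 5.299 d

5.30 days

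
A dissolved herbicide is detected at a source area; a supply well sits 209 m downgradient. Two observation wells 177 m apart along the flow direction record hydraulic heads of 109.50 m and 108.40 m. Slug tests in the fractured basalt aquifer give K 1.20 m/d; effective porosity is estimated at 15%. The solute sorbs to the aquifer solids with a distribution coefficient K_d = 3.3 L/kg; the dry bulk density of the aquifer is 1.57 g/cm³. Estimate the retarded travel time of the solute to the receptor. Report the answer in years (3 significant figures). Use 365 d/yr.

Hydraulic gradient i = (109.50 − 108.40) / 177 = 1.10 / 177 = 0.006215
Specific discharge q = 1.20 × 0.006215 = 0.007458 m/d
v_s = q/n_e = 0.007458/0.15 = 0.04972 m/d
Retardation R = 1 + ρ_b·K_d/n = 1 + 1.57×3.3/0.15 = 35.54
Contaminant velocity v_c = v/R = 0.04972/35.54 = 0.001399 m/d
t = L/v_c = 209/0.001399 = 149400 d
   = 149400/365 = 409 yr

409 years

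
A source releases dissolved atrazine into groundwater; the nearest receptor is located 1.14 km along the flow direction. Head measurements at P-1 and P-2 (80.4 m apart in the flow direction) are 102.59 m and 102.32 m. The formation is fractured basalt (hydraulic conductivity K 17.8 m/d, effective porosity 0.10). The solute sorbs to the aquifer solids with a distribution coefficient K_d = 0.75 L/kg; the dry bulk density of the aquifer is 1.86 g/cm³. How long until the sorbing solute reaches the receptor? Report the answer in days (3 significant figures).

Hydraulic gradient i = (102.59 − 102.32) / 80.4 = 0.27 / 80.4 = 0.003358
q = Ki = 17.8 × 0.003358 = 0.05978 m/d
v = Ki/n = 17.8·0.003358/0.10 = 0.5978 m/d
Retardation R = 1 + ρ_b·K_d/n = 1 + 1.86×0.75/0.10 = 14.95
Contaminant velocity v_c = v/R = 0.5978/14.95 = 0.03998 m/d
L = 1.14 km = 1140 m
t = L/v_c = 1140/0.03998 = 28510 d

28500 days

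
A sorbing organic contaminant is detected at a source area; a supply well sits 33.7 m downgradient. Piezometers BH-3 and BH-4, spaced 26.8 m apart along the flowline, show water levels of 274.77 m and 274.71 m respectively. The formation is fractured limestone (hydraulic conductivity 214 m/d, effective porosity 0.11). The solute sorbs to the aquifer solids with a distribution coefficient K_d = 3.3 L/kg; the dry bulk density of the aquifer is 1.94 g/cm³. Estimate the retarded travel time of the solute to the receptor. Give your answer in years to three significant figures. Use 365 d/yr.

Hydraulic gradient i = (274.77 − 274.71) / 26.8 = 0.06 / 26.8 = 0.002239
Darcy flux q = K·i = 214 × 0.002239 = 0.4791 m/d
Seepage velocity v = q / n = 0.4791 / 0.11 = 4.355 m/d
Retardation R = 1 + ρ_b·K_d/n = 1 + 1.94×3.3/0.11 = 59.20
Contaminant velocity v_c = v/R = 4.355/59.20 = 0.07357 m/d
t = L/v_c = 33.7/0.07357 = 458.1 d
   = 458.1/365 = 1.25 yr

1.25 years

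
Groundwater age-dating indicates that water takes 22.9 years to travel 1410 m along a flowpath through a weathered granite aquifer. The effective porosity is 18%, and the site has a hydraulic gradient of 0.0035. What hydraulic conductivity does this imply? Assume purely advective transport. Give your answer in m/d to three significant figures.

t = 22.9 years = 8359 d
v = L / t = 1410 / 8359 = 0.1687 m/d
K = v · n / i = 0.1687 × 0.18 / 0.0035 = 8.68 m/d

8.68 m/d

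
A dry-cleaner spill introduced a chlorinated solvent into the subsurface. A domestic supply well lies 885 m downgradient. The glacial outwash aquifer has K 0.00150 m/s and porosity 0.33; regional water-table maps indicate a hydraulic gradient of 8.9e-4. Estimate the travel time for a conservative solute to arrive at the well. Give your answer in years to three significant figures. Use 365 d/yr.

6.94 years

K = 0.00150 m/s × 86400 s/d = 129.6 m/d
q = Ki = 129.6 × 8.9e-4 = 0.1153 m/d
Seepage velocity v = q / n = 0.1153 / 0.33 = 0.3495 m/d
t = L / v = 885 / 0.3495 = 2532 d
   = 2532 / 365 = 6.94 yr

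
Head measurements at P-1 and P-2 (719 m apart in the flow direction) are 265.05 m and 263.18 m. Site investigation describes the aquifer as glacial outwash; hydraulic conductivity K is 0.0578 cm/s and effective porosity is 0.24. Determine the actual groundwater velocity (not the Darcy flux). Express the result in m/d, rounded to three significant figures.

Hydraulic gradient i = (265.05 − 263.18) / 719 = 1.87 / 719 = 0.002601
K = 0.0578 cm/s × 864 = 49.94 m/d
Darcy flux q = K·i = 49.94 × 0.002601 = 0.1299 m/d
Seepage velocity v = q / n = 0.1299 / 0.24 = 0.5412 m/d

0.541 m/d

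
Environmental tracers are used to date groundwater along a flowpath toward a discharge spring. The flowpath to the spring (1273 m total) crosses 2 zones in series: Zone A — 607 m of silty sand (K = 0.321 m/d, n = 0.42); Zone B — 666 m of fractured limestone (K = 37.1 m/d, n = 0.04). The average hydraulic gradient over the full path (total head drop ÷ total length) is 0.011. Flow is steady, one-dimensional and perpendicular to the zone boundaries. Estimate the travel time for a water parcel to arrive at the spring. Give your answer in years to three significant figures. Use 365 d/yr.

105 years

Continuity: the same q passes through each zone, so ΔH = q·Σ(L_j/K_j) — the zones act as resistances in series.
Σ(L/K) = 607/0.321 + 666/37.1 = 1891 + 17.95 = 1909 d
K_eq = L_total / Σ(L/K) = 1273 / 1909 = 0.6669 m/d
q = K_eq · i = 0.6669 × 0.011 = 0.007336 m/d (same in every zone)
Zone A: v = q/n = 0.007336/0.42 = 0.01747 m/d → t_A = 607/0.01747 = 34750 d
Zone B: v = q/n = 0.007336/0.04 = 0.1834 m/d → t_B = 666/0.1834 = 3632 d
Total t = 34750 + 3632 = 38390 d
   = 38390 / 365 = 105 yr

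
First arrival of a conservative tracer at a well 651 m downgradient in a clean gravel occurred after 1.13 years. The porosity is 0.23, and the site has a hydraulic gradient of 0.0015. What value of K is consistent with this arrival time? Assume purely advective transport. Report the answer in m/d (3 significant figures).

t = 1.13 years = 412.5 d
v = L / t = 651 / 412.5 = 1.578 m/d
K = v · n / i = 1.578 × 0.23 / 0.0015 = 242 m/d

242 m/d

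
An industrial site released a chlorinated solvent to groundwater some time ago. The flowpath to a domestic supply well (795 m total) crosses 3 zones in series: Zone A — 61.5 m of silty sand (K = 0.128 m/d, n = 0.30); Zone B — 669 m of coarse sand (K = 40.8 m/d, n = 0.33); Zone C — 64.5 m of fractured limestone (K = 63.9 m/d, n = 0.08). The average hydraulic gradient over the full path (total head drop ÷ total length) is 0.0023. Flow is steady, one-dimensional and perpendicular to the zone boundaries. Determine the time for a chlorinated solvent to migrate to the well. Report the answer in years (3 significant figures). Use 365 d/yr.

182 years

Continuity: the same q passes through each zone, so ΔH = q·Σ(L_j/K_j) — the zones act as resistances in series.
Σ(L/K) = 61.5/0.128 + 669/40.8 + 64.5/63.9 = 480.5 + 16.40 + 1.009 = 497.9 d
K_eq = L_total / Σ(L/K) = 795 / 497.9 = 1.597 m/d
q = K_eq · i = 1.597 × 0.0023 = 0.003673 m/d (same in every zone)
Zone A: v = q/n = 0.003673/0.30 = 0.01224 m/d → t_A = 61.5/0.01224 = 5024 d
Zone B: v = q/n = 0.003673/0.33 = 0.01113 m/d → t_B = 669/0.01113 = 60110 d
Zone C: v = q/n = 0.003673/0.08 = 0.04591 m/d → t_C = 64.5/0.04591 = 1405 d
Total t = 5024 + 60110 + 1405 = 66540 d
   = 66540 / 365 = 182 yr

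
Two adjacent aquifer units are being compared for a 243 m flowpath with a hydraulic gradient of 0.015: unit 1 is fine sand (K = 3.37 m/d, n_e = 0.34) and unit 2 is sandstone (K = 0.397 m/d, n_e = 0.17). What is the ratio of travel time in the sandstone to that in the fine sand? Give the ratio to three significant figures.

4.24

Unit 1 (fine sand): v = 3.37×0.015/0.34 = 0.1487 m/d, t = 243/0.1487 = 1634 d
Unit 2 (sandstone): v = 0.397×0.015/0.17 = 0.03503 m/d, t = 243/0.03503 = 6937 d
t(sandstone) / t(fine sand) = 6937/1634 = 4.24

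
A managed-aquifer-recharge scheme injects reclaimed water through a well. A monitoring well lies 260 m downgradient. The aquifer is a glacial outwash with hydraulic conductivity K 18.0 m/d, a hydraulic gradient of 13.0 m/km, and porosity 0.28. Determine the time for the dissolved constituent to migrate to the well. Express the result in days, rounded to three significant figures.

311 days

Specific discharge q = 18.0 × 0.013 = 0.2340 m/d
v_s = q/n_e = 0.2340/0.28 = 0.8357 m/d
t = L / v = 260 / 0.8357 = 311.1 d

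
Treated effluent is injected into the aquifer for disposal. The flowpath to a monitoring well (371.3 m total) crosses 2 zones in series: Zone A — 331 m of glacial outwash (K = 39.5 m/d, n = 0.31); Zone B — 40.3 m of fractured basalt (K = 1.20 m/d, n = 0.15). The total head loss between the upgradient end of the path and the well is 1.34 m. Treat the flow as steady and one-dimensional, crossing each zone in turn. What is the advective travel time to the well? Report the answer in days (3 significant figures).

Steady 1-D flow in series ⇒ the Darcy flux q is identical in every zone and the zone head losses add (resistances L/K in series).
Σ(L/K) = 331/39.5 + 40.3/1.20 = 8.380 + 33.58 = 41.96 d
q = ΔH / Σ(L/K) = 1.34 / 41.96 = 0.03193 m/d (same in every zone)
Zone A: v = q/n = 0.03193/0.31 = 0.1030 m/d → t_A = 331/0.1030 = 3213 d
Zone B: v = q/n = 0.03193/0.15 = 0.2129 m/d → t_B = 40.3/0.2129 = 189.3 d
Total t = 3213 + 189.3 = 3403 d

3400 days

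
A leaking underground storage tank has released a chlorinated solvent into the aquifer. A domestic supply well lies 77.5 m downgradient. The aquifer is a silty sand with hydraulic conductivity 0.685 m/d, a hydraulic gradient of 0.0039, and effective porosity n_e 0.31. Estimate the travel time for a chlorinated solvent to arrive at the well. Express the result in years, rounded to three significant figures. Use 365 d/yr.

Specific discharge q = 0.685 × 0.0039 = 0.002672 m/d
v = Ki/n = 0.685·0.0039/0.31 = 0.008618 m/d
t = L / v = 77.5 / 0.008618 = 8993 d
   = 8993 / 365 = 24.6 yr

24.6 years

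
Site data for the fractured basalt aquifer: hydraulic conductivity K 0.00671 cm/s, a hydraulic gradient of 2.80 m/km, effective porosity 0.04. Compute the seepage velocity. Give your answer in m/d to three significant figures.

K = 0.00671 cm/s × 864 = 5.797 m/d
Specific discharge q = 5.797 × 0.0028 = 0.01623 m/d
Seepage velocity v = q / n = 0.01623 / 0.04 = 0.4058 m/d

0.406 m/d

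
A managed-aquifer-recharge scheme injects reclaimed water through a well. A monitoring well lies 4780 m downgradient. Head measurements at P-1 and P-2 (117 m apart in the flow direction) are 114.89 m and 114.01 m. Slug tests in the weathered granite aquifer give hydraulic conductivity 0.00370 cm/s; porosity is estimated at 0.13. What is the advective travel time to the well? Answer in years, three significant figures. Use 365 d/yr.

70.8 years

Hydraulic gradient i = (114.89 − 114.01) / 117 = 0.88 / 117 = 0.007521
K = 0.00370 cm/s × 864 = 3.197 m/d
Specific discharge q = 3.197 × 0.007521 = 0.02404 m/d
v_s = q/n_e = 0.02404/0.13 = 0.1850 m/d
t = L / v = 4780 / 0.1850 = 25840 d
   = 25840 / 365 = 70.8 yr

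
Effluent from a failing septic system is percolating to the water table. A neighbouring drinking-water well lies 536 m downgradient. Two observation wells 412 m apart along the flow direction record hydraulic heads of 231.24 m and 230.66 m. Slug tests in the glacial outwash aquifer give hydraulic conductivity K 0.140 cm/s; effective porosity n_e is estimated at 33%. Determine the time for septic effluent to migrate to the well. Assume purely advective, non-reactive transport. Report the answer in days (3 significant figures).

Hydraulic gradient i = (231.24 − 230.66) / 412 = 0.58 / 412 = 0.001408
K = 0.140 cm/s × 864 = 121.0 m/d
Specific discharge q = 121.0 × 0.001408 = 0.1703 m/d
v = Ki/n = 121.0·0.001408/0.33 = 0.5160 m/d
t = L / v = 536 / 0.5160 = 1039 d

1040 days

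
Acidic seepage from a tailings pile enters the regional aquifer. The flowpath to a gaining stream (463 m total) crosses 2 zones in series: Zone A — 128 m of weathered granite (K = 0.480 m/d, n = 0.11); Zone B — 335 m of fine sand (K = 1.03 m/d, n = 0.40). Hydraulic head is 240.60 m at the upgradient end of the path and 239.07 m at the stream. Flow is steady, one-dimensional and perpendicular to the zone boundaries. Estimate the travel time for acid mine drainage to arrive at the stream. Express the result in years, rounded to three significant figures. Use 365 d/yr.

157 years

Total head drop ΔH = 240.60 − 239.07 = 1.53 m
Steady 1-D flow in series ⇒ the Darcy flux q is identical in every zone and the zone head losses add (resistances L/K in series).
Σ(L/K) = 128/0.480 + 335/1.03 = 266.7 + 325.2 = 591.9 d
q = ΔH / Σ(L/K) = 1.53 / 591.9 = 0.002585 m/d (same in every zone)
Zone A: v = q/n = 0.002585/0.11 = 0.02350 m/d → t_A = 128/0.02350 = 5447 d
Zone B: v = q/n = 0.002585/0.40 = 0.006462 m/d → t_B = 335/0.006462 = 51840 d
Total t = 5447 + 51840 = 57290 d
   = 57290 / 365 = 157 yr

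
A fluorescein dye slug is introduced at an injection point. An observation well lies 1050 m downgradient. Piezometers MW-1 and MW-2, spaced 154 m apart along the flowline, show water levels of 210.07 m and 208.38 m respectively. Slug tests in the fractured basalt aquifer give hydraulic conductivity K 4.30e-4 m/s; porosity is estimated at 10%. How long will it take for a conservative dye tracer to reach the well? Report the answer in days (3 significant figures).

258 days

Hydraulic gradient i = (210.07 − 208.38) / 154 = 1.69 / 154 = 0.01097
K = 4.30e-4 m/s × 86400 s/d = 37.15 m/d
q = Ki = 37.15 × 0.01097 = 0.4077 m/d
Seepage velocity v = q / n = 0.4077 / 0.10 = 4.077 m/d
t = L / v = 1050 / 4.077 = 257.5 d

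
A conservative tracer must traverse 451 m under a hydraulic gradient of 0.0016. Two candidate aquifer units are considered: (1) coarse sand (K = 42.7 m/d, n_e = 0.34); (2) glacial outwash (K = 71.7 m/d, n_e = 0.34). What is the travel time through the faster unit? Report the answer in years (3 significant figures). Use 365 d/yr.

3.66 years

Unit 1 (coarse sand): v = 42.7×0.0016/0.34 = 0.2009 m/d, t = 451/0.2009 = 2244 d
Unit 2 (glacial outwash): v = 71.7×0.0016/0.34 = 0.3374 m/d, t = 451/0.3374 = 1337 d
Faster: 1337 d / 365 = 3.66 yr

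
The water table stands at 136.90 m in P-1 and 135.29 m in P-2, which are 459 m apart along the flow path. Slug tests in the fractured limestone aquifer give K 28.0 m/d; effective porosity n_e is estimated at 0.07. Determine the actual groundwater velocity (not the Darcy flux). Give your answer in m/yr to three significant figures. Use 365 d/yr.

512 m/yr

Hydraulic gradient i = (136.90 − 135.29) / 459 = 1.61 / 459 = 0.003508
Darcy flux q = K·i = 28.0 × 0.003508 = 0.09821 m/d
Average linear velocity = 0.09821 / 0.07 = 1.403 m/d
   = 1.403 × 365 = 512 m/yr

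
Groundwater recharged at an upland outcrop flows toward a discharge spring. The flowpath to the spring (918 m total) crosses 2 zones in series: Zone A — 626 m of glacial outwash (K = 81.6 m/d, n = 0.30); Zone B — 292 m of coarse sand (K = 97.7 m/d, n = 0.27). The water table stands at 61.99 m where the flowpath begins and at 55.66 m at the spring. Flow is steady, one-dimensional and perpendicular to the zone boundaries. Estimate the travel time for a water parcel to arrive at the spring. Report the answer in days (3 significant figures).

Total head drop ΔH = 61.99 − 55.66 = 6.33 m
Steady 1-D flow in series ⇒ the Darcy flux q is identical in every zone and the zone head losses add (resistances L/K in series).
Σ(L/K) = 626/81.6 + 292/97.7 = 7.672 + 2.989 = 10.66 d
q = ΔH / Σ(L/K) = 6.33 / 10.66 = 0.5938 m/d (same in every zone)
Zone A: v = q/n = 0.5938/0.30 = 1.979 m/d → t_A = 626/1.979 = 316.3 d
Zone B: v = q/n = 0.5938/0.27 = 2.199 m/d → t_B = 292/2.199 = 132.8 d
Total t = 316.3 + 132.8 = 449.0 d

449 days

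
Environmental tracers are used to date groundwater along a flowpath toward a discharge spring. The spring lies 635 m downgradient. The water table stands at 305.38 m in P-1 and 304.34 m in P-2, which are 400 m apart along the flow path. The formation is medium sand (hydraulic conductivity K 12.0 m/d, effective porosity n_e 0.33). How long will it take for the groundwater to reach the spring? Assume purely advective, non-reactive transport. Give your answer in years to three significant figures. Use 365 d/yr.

Hydraulic gradient i = (305.38 − 304.34) / 400 = 1.04 / 400 = 0.002600
q = Ki = 12.0 × 0.002600 = 0.03120 m/d
Average linear velocity = 0.03120 / 0.33 = 0.09455 m/d
t = L / v = 635 / 0.09455 = 6716 d
   = 6716 / 365 = 18.4 yr

18.4 years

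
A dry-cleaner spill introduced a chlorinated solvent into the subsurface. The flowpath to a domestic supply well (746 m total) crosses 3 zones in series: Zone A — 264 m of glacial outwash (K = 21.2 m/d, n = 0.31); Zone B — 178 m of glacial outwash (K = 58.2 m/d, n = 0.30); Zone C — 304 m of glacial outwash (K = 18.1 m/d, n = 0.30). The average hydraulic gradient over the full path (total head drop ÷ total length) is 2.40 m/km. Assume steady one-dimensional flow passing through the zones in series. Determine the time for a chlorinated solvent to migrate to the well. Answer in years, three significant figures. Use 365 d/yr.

11.2 years

For zones in series the flux q is common to all zones; the equivalent conductivity is the harmonic (thickness-weighted) mean, K_eq = L_total / Σ(L_j/K_j).
Σ(L/K) = 264/21.2 + 178/58.2 + 304/18.1 = 12.45 + 3.058 + 16.80 = 32.31 d
K_eq = L_total / Σ(L/K) = 746 / 32.31 = 23.09 m/d
q = K_eq · i = 23.09 × 0.0024 = 0.05542 m/d (same in every zone)
Zone A: v = q/n = 0.05542/0.31 = 0.1788 m/d → t_A = 264/0.1788 = 1477 d
Zone B: v = q/n = 0.05542/0.30 = 0.1847 m/d → t_B = 178/0.1847 = 963.6 d
Zone C: v = q/n = 0.05542/0.30 = 0.1847 m/d → t_C = 304/0.1847 = 1646 d
Total t = 1477 + 963.6 + 1646 = 4086 d
   = 4086 / 365 = 11.2 yr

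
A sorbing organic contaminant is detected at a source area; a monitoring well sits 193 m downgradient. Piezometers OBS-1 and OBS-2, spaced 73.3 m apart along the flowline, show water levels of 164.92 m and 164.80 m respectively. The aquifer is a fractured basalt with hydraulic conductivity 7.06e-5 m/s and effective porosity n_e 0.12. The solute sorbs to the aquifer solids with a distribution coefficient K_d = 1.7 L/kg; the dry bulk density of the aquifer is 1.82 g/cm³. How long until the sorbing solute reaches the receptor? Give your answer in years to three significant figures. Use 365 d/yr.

Hydraulic gradient i = (164.92 − 164.80) / 73.3 = 0.12 / 73.3 = 0.001637
K = 7.06e-5 m/s × 86400 s/d = 6.100 m/d
q = Ki = 6.100 × 0.001637 = 0.009986 m/d
Seepage velocity v = q / n = 0.009986 / 0.12 = 0.08322 m/d
Retardation R = 1 + ρ_b·K_d/n = 1 + 1.82×1.7/0.12 = 26.78
Contaminant velocity v_c = v/R = 0.08322/26.78 = 0.003107 m/d
t = L/v_c = 193/0.003107 = 62120 d
   = 62120/365 = 170 yr

170 years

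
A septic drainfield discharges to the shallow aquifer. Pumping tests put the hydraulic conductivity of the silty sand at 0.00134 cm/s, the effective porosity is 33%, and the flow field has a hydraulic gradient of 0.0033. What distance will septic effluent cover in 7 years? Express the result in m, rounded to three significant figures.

K = 0.00134 cm/s × 864 = 1.158 m/d
Specific discharge q = 1.158 × 0.0033 = 0.003821 m/d
v = Ki/n = 1.158·0.0033/0.33 = 0.01158 m/d
T = 7 yr × 365 = 2555 d
L = v × T = 0.01158 × 2555 = 29.58 m

29.6 m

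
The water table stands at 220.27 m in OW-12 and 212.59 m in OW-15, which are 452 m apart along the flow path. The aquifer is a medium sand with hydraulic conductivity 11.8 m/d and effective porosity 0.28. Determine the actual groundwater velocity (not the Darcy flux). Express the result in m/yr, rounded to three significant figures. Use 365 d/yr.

Hydraulic gradient i = (220.27 − 212.59) / 452 = 7.68 / 452 = 0.01699
q = Ki = 11.8 × 0.01699 = 0.2005 m/d
v = Ki/n = 11.8·0.01699/0.28 = 0.7161 m/d
   = 0.7161 × 365 = 261 m/yr

261 m/yr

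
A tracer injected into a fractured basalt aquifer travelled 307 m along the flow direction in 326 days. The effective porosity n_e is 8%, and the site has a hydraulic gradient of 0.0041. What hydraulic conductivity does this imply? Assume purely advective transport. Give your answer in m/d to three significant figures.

18.4 m/d

v = L / t = 307 / 326 = 0.9417 m/d
K = v · n / i = 0.9417 × 0.08 / 0.0041 = 18.4 m/d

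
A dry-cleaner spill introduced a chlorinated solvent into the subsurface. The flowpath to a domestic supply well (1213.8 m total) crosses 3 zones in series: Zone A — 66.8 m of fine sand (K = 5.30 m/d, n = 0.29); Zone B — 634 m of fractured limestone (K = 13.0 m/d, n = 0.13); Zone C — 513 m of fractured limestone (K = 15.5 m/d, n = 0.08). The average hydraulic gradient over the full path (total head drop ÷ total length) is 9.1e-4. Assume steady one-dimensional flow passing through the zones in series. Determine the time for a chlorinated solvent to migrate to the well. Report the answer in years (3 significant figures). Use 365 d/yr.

Continuity: the same q passes through each zone, so ΔH = q·Σ(L_j/K_j) — the zones act as resistances in series.
Σ(L/K) = 66.8/5.30 + 634/13.0 + 513/15.5 = 12.60 + 48.77 + 33.10 = 94.47 d
K_eq = L_total / Σ(L/K) = 1213.8 / 94.47 = 12.85 m/d
q = K_eq · i = 12.85 × 9.1e-4 = 0.01169 m/d (same in every zone)
Zone A: v = q/n = 0.01169/0.29 = 0.04032 m/d → t_A = 66.8/0.04032 = 1657 d
Zone B: v = q/n = 0.01169/0.13 = 0.08994 m/d → t_B = 634/0.08994 = 7049 d
Zone C: v = q/n = 0.01169/0.08 = 0.1462 m/d → t_C = 513/0.1462 = 3510 d
Total t = 1657 + 7049 + 3510 = 12220 d
   = 12220 / 365 = 33.5 yr

33.5 years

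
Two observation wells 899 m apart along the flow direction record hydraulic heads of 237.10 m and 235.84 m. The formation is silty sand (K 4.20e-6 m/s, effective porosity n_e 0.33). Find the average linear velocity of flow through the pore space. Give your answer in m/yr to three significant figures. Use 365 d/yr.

0.563 m/yr

Hydraulic gradient i = (237.10 − 235.84) / 899 = 1.26 / 899 = 0.001402
K = 4.20e-6 m/s × 86400 s/d = 0.3629 m/d
Darcy flux q = K·i = 0.3629 × 0.001402 = 5.086e-4 m/d
v = Ki/n = 0.3629·0.001402/0.33 = 0.001541 m/d
   = 0.001541 × 365 = 0.563 m/yr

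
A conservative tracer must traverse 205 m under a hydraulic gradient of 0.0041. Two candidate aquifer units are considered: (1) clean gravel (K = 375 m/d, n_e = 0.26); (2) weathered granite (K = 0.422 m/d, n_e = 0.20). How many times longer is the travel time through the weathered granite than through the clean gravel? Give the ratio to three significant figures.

684

Unit 1 (clean gravel): v = 375×0.0041/0.26 = 5.913 m/d, t = 205/5.913 = 34.67 d
Unit 2 (weathered granite): v = 0.422×0.0041/0.20 = 0.008651 m/d, t = 205/0.008651 = 23700 d
t(weathered granite) / t(clean gravel) = 23700/34.67 = 684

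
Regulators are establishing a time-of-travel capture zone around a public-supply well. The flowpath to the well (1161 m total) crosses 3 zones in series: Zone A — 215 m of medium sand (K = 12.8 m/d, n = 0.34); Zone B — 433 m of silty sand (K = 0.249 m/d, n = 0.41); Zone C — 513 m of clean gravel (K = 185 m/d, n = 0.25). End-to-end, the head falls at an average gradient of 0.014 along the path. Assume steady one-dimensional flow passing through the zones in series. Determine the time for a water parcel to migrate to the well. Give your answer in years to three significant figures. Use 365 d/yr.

For zones in series the flux q is common to all zones; the equivalent conductivity is the harmonic (thickness-weighted) mean, K_eq = L_total / Σ(L_j/K_j).
Σ(L/K) = 215/12.8 + 433/0.249 + 513/185 = 16.80 + 1739 + 2.773 = 1759 d
K_eq = L_total / Σ(L/K) = 1161 / 1759 = 0.6602 m/d
q = K_eq · i = 0.6602 × 0.014 = 0.009243 m/d (same in every zone)
Zone A: v = q/n = 0.009243/0.34 = 0.02719 m/d → t_A = 215/0.02719 = 7909 d
Zone B: v = q/n = 0.009243/0.41 = 0.02254 m/d → t_B = 433/0.02254 = 19210 d
Zone C: v = q/n = 0.009243/0.25 = 0.03697 m/d → t_C = 513/0.03697 = 13880 d
Total t = 7909 + 19210 + 13880 = 40990 d
   = 40990 / 365 = 112 yr

112 years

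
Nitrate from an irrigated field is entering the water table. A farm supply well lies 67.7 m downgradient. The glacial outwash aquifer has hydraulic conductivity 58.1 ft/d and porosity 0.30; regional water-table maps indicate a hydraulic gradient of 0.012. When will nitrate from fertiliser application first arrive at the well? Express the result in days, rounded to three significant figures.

K = 58.1 ft/d × 0.3048 = 17.71 m/d
q = Ki = 17.71 × 0.012 = 0.2125 m/d
Average linear velocity = 0.2125 / 0.30 = 0.7084 m/d
t = L / v = 67.7 / 0.7084 = 95.57 d

95.6 days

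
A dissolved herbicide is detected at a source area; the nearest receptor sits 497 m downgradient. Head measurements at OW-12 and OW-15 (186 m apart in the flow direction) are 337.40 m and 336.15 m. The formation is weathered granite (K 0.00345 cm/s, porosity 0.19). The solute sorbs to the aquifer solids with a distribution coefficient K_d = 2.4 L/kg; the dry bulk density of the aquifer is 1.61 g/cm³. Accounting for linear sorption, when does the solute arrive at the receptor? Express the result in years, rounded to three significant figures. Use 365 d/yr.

276 years

Hydraulic gradient i = (337.40 − 336.15) / 186 = 1.25 / 186 = 0.006720
K = 0.00345 cm/s × 864 = 2.981 m/d
Specific discharge q = 2.981 × 0.006720 = 0.02003 m/d
v_s = q/n_e = 0.02003/0.19 = 0.1054 m/d
Retardation R = 1 + ρ_b·K_d/n = 1 + 1.61×2.4/0.19 = 21.34
Contaminant velocity v_c = v/R = 0.1054/21.34 = 0.004941 m/d
t = L/v_c = 497/0.004941 = 100600 d
   = 100600/365 = 276 yr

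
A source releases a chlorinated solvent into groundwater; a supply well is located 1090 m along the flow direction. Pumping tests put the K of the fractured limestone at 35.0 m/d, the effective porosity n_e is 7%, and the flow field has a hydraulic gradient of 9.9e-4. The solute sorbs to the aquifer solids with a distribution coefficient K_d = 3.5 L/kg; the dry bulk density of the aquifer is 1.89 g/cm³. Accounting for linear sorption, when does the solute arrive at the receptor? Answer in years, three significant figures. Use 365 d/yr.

576 years

Specific discharge q = 35.0 × 9.9e-4 = 0.03465 m/d
Seepage velocity v = q / n = 0.03465 / 0.07 = 0.4950 m/d
Retardation R = 1 + ρ_b·K_d/n = 1 + 1.89×3.5/0.07 = 95.50
Contaminant velocity v_c = v/R = 0.4950/95.50 = 0.005183 m/d
t = L/v_c = 1090/0.005183 = 210300 d
   = 210300/365 = 576 yr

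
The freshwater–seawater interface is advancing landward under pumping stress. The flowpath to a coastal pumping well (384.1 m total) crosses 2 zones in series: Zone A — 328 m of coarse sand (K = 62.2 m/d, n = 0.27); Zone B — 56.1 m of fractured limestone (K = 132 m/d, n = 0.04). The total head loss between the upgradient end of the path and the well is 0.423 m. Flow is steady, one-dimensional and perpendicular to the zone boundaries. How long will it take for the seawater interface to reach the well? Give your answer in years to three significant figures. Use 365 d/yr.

Steady 1-D flow in series ⇒ the Darcy flux q is identical in every zone and the zone head losses add (resistances L/K in series).
Σ(L/K) = 328/62.2 + 56.1/132 = 5.273 + 0.4250 = 5.698 d
q = ΔH / Σ(L/K) = 0.423 / 5.698 = 0.07423 m/d (same in every zone)
Zone A: v = q/n = 0.07423/0.27 = 0.2749 m/d → t_A = 328/0.2749 = 1193 d
Zone B: v = q/n = 0.07423/0.04 = 1.856 m/d → t_B = 56.1/1.856 = 30.23 d
Total t = 1193 + 30.23 = 1223 d
   = 1223 / 365 = 3.35 yr

3.35 years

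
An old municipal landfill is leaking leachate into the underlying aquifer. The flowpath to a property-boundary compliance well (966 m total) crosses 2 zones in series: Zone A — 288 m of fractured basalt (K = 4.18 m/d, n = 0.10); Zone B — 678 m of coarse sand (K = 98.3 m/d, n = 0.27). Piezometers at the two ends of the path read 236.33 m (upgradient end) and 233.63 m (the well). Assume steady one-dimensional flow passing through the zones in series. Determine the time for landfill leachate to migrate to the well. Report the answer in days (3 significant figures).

Total head drop ΔH = 236.33 − 233.63 = 2.70 m
Continuity: the same q passes through each zone, so ΔH = q·Σ(L_j/K_j) — the zones act as resistances in series.
Σ(L/K) = 288/4.18 + 678/98.3 = 68.90 + 6.897 = 75.80 d
q = ΔH / Σ(L/K) = 2.70 / 75.80 = 0.03562 m/d (same in every zone)
Zone A: v = q/n = 0.03562/0.10 = 0.3562 m/d → t_A = 288/0.3562 = 808.5 d
Zone B: v = q/n = 0.03562/0.27 = 0.1319 m/d → t_B = 678/0.1319 = 5139 d
Total t = 808.5 + 5139 = 5948 d

5950 days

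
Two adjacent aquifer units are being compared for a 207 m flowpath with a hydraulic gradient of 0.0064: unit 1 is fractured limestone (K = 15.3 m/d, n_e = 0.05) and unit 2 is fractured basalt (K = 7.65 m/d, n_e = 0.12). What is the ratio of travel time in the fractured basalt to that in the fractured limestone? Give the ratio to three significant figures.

Unit 1 (fractured limestone): v = 15.3×0.0064/0.05 = 1.958 m/d, t = 207/1.958 = 105.7 d
Unit 2 (fractured basalt): v = 7.65×0.0064/0.12 = 0.4080 m/d, t = 207/0.4080 = 507.4 d
t(fractured basalt) / t(fractured limestone) = 507.4/105.7 = 4.80

4.80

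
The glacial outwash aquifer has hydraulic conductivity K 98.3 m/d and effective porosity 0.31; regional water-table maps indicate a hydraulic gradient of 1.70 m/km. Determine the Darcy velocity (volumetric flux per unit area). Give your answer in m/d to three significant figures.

0.167 m/d

Darcy flux q = K·i = 98.3 × 0.0017 = 0.1671 m/d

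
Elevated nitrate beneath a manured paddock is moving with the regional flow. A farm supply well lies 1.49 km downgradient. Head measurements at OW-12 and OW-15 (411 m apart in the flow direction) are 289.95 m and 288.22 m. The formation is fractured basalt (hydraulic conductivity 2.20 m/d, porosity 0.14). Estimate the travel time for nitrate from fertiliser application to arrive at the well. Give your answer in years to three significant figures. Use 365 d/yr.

Hydraulic gradient i = (289.95 − 288.22) / 411 = 1.73 / 411 = 0.004209
Darcy flux q = K·i = 2.20 × 0.004209 = 0.009260 m/d
v_s = q/n_e = 0.009260/0.14 = 0.06615 m/d
L = 1.49 km = 1490 m
t = L / v = 1490 / 0.06615 = 22530 d
   = 22530 / 365 = 61.7 yr

61.7 years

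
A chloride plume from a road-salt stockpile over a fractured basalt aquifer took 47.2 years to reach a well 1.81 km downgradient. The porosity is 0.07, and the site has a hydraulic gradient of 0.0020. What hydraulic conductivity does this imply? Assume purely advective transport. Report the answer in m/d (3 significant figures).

3.68 m/d

t = 47.2 years = 17230 d
L = 1.81 km = 1810 m
v = L / t = 1810 / 17230 = 0.1051 m/d
K = v · n / i = 0.1051 × 0.07 / 0.0020 = 3.68 m/d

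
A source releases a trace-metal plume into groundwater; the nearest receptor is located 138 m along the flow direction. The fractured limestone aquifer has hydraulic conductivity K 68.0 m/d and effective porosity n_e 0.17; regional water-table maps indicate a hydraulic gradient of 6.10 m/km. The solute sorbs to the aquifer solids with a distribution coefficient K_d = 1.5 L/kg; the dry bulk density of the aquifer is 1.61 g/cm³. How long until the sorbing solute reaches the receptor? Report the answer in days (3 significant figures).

860 days

Specific discharge q = 68.0 × 0.0061 = 0.4148 m/d
Average linear velocity = 0.4148 / 0.17 = 2.440 m/d
Retardation R = 1 + ρ_b·K_d/n = 1 + 1.61×1.5/0.17 = 15.21
Contaminant velocity v_c = v/R = 2.440/15.21 = 0.1605 m/d
t = L/v_c = 138/0.1605 = 860.0 d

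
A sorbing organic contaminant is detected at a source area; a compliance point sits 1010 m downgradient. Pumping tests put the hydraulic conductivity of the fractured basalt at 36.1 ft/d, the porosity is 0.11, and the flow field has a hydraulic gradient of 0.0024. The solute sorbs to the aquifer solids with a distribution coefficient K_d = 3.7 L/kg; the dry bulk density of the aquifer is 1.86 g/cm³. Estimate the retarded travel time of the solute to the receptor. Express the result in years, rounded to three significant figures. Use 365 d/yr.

K = 36.1 ft/d × 0.3048 = 11.00 m/d
Specific discharge q = 11.00 × 0.0024 = 0.02641 m/d
v_s = q/n_e = 0.02641/0.11 = 0.2401 m/d
Retardation R = 1 + ρ_b·K_d/n = 1 + 1.86×3.7/0.11 = 63.56
Contaminant velocity v_c = v/R = 0.2401/63.56 = 0.003777 m/d
t = L/v_c = 1010/0.003777 = 267400 d
   = 267400/365 = 733 yr

733 years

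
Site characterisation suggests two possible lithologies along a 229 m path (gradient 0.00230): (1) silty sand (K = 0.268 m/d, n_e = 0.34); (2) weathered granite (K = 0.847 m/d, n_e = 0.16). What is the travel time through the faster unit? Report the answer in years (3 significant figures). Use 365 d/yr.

Unit 1 (silty sand): v = 0.268×0.0023/0.34 = 0.001813 m/d, t = 229/0.001813 = 126300 d
Unit 2 (weathered granite): v = 0.847×0.0023/0.16 = 0.01218 m/d, t = 229/0.01218 = 18810 d
Faster: 18810 d / 365 = 51.5 yr

51.5 years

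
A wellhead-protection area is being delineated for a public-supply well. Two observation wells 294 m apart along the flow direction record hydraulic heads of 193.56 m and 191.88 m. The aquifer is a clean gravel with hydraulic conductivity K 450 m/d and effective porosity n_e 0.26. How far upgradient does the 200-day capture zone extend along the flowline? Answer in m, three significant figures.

Hydraulic gradient i = (193.56 − 191.88) / 294 = 1.68 / 294 = 0.005714
q = Ki = 450 × 0.005714 = 2.571 m/d
v = Ki/n = 450·0.005714/0.26 = 9.890 m/d
L = v × T = 9.890 × 200 = 1978 m

1980 m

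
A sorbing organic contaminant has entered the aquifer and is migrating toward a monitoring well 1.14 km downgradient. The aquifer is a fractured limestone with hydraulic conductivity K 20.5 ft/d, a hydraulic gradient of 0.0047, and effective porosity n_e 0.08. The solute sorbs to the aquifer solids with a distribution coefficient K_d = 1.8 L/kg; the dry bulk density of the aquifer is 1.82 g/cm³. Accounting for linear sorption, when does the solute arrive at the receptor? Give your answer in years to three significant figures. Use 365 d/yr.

K = 20.5 ft/d × 0.3048 = 6.248 m/d
Darcy flux q = K·i = 6.248 × 0.0047 = 0.02937 m/d
v = Ki/n = 6.248·0.0047/0.08 = 0.3671 m/d
Retardation R = 1 + ρ_b·K_d/n = 1 + 1.82×1.8/0.08 = 41.95
Contaminant velocity v_c = v/R = 0.3671/41.95 = 0.008751 m/d
L = 1.14 km = 1140 m
t = L/v_c = 1140/0.008751 = 130300 d
   = 130300/365 = 357 yr

357 years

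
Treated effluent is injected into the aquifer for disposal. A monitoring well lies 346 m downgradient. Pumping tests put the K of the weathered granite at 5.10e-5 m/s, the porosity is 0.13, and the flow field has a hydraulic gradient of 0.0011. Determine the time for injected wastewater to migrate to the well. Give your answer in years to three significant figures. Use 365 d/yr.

K = 5.10e-5 m/s × 86400 s/d = 4.406 m/d
Specific discharge q = 4.406 × 0.0011 = 0.004847 m/d
v_s = q/n_e = 0.004847/0.13 = 0.03728 m/d
t = L / v = 346 / 0.03728 = 9280 d
   = 9280 / 365 = 25.4 yr

25.4 years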